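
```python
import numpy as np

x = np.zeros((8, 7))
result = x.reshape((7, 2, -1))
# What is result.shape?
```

(7, 2, 4)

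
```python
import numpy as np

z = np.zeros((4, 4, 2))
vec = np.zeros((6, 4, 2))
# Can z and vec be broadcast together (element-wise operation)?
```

No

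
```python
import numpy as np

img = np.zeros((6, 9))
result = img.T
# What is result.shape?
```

(9, 6)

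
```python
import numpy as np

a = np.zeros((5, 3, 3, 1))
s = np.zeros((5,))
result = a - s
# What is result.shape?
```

(5, 3, 3, 5)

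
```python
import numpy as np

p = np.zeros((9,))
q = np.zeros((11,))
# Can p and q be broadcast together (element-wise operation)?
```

No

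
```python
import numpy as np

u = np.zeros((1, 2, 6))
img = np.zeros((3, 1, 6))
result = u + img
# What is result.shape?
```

(3, 2, 6)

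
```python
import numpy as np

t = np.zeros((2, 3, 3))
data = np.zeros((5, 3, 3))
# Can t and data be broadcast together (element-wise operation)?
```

No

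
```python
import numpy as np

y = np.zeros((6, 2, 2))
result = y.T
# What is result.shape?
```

(2, 2, 6)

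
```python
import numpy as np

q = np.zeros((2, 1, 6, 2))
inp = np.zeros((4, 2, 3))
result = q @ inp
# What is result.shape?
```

(2, 4, 6, 3)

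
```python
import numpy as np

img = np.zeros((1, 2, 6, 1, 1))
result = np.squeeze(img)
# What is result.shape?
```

(2, 6)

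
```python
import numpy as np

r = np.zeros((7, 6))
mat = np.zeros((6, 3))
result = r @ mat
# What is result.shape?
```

(7, 3)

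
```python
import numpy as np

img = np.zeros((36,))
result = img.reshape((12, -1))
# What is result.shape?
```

(12, 3)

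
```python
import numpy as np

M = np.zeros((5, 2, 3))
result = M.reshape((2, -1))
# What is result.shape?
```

(2, 15)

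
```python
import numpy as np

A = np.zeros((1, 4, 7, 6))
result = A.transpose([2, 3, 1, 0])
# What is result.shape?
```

(7, 6, 4, 1)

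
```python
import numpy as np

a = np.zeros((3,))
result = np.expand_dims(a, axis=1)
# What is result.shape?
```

(3, 1)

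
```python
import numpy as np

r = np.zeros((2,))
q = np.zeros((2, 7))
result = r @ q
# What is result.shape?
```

(7,)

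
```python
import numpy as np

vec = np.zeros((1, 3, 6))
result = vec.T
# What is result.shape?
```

(6, 3, 1)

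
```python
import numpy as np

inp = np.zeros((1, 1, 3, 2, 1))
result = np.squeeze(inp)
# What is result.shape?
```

(3, 2)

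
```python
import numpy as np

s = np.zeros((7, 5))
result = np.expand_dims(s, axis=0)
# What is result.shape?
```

(1, 7, 5)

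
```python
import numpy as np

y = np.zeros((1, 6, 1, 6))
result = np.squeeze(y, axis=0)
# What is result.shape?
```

(6, 1, 6)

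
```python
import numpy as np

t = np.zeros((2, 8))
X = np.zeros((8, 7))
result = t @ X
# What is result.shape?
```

(2, 7)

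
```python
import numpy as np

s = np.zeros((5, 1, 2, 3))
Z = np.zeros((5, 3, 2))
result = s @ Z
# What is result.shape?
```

(5, 5, 2, 2)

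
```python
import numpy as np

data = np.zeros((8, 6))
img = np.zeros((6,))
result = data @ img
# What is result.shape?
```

(8,)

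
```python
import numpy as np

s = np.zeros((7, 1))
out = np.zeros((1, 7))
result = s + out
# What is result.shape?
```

(7, 7)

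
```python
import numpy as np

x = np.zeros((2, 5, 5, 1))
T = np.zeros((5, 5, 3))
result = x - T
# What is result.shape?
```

(2, 5, 5, 3)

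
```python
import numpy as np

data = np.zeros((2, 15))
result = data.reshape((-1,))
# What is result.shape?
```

(30,)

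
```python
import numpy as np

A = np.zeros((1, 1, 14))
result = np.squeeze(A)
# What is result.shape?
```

(14,)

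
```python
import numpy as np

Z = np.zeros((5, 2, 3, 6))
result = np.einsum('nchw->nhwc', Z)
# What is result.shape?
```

(5, 3, 6, 2)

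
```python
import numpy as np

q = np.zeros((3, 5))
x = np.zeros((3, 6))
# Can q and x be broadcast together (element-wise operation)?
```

No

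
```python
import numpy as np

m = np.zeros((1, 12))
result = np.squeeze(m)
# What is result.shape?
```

(12,)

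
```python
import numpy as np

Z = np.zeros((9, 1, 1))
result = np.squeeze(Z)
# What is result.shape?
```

(9,)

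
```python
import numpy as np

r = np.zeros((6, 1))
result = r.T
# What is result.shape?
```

(1, 6)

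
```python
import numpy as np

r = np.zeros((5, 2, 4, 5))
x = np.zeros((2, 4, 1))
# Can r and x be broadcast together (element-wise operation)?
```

Yes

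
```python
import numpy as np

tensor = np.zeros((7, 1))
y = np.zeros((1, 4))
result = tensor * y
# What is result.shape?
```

(7, 4)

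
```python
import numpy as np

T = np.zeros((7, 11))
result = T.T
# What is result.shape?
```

(11, 7)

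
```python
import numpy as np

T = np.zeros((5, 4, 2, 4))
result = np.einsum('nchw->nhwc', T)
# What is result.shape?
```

(5, 2, 4, 4)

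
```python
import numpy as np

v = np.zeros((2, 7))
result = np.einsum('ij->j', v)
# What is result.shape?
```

(7,)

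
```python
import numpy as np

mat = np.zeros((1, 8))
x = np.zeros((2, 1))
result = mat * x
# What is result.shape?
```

(2, 8)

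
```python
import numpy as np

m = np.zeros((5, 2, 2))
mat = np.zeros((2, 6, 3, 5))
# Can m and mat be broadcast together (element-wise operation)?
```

No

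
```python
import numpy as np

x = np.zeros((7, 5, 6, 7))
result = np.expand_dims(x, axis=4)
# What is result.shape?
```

(7, 5, 6, 7, 1)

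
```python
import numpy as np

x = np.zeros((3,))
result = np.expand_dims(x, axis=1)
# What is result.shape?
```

(3, 1)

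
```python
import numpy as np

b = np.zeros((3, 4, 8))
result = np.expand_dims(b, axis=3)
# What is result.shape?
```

(3, 4, 8, 1)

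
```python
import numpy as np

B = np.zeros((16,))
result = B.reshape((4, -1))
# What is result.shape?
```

(4, 4)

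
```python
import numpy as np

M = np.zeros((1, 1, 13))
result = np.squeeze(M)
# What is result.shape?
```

(13,)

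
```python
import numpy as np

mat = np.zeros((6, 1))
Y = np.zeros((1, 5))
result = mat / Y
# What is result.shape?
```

(6, 5)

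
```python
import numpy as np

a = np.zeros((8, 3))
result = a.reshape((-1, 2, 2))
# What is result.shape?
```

(6, 2, 2)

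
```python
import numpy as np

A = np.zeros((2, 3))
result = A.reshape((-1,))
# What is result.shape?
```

(6,)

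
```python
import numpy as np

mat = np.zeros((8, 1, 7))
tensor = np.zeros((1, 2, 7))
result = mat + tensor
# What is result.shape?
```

(8, 2, 7)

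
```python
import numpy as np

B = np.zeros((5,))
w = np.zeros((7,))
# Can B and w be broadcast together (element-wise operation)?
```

No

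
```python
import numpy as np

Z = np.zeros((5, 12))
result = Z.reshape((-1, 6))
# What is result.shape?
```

(10, 6)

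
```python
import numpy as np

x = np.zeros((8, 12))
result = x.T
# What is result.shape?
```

(12, 8)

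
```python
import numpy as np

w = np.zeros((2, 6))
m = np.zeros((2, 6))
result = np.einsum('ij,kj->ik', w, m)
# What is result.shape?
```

(2, 2)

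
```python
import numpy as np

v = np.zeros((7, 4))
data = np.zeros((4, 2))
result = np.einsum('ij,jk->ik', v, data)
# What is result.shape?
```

(7, 2)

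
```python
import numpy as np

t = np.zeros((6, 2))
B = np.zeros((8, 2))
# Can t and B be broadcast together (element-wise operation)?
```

No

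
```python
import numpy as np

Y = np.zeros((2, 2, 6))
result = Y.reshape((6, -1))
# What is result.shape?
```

(6, 4)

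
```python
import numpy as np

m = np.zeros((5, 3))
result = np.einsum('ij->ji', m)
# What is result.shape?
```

(3, 5)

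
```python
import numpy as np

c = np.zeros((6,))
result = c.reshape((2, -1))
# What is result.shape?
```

(2, 3)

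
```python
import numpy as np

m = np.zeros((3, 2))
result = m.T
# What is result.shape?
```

(2, 3)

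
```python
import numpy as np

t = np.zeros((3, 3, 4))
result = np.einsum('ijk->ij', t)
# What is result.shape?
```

(3, 3)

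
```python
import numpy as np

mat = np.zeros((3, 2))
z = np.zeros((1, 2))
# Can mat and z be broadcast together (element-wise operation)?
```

Yes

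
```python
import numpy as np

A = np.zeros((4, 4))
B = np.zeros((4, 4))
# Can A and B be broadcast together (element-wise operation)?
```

Yes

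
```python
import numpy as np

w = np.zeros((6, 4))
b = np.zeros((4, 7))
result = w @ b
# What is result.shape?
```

(6, 7)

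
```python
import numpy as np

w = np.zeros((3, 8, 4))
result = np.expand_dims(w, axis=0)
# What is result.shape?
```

(1, 3, 8, 4)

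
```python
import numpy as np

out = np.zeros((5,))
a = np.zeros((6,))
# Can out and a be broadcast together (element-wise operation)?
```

No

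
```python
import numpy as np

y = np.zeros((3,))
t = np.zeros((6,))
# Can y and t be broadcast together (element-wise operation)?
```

No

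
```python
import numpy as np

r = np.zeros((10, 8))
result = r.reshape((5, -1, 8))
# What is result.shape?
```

(5, 2, 8)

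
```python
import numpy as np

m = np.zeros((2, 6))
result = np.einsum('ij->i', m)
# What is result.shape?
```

(2,)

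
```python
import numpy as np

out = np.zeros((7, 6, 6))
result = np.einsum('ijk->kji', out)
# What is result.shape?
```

(6, 6, 7)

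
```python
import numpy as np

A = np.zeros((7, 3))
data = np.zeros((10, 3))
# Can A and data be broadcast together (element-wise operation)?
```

No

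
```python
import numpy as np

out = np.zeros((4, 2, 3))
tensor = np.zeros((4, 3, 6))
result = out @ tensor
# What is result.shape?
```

(4, 2, 6)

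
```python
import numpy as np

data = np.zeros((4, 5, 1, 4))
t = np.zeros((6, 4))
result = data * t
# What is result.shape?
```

(4, 5, 6, 4)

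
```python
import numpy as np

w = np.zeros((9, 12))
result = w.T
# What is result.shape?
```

(12, 9)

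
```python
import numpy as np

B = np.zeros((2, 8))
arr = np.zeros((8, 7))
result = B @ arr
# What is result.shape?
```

(2, 7)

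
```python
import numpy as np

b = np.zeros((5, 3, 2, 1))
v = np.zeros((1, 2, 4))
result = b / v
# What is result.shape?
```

(5, 3, 2, 4)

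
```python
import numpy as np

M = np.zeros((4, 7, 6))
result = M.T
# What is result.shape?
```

(6, 7, 4)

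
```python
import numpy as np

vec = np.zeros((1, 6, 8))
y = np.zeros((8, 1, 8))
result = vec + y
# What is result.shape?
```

(8, 6, 8)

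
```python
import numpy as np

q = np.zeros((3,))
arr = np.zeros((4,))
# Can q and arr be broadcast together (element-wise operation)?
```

No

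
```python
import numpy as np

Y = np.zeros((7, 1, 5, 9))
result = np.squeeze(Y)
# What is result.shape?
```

(7, 5, 9)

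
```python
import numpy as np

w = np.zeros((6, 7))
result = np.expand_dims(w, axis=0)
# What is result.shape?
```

(1, 6, 7)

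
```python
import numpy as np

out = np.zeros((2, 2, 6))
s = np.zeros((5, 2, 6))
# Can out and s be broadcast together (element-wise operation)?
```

No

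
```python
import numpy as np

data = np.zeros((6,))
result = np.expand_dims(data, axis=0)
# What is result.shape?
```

(1, 6)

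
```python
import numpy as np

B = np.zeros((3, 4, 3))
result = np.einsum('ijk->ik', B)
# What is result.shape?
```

(3, 3)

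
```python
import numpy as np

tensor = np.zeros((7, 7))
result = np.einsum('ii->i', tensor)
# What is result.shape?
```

(7,)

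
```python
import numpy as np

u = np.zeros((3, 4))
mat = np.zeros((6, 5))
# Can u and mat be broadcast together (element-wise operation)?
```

No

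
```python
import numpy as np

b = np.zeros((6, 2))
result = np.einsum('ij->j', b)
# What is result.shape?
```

(2,)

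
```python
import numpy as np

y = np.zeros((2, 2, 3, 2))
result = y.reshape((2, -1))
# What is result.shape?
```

(2, 12)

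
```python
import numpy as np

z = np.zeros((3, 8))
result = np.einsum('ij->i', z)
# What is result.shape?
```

(3,)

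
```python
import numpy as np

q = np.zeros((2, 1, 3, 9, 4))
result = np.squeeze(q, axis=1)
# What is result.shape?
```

(2, 3, 9, 4)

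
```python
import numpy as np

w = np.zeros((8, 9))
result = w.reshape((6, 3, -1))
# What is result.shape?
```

(6, 3, 4)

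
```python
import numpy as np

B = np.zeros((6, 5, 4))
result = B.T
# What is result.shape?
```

(4, 5, 6)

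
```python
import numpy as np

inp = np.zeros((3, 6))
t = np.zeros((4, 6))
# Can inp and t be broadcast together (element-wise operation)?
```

No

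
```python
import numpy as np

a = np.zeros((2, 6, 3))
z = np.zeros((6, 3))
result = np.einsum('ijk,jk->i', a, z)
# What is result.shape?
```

(2,)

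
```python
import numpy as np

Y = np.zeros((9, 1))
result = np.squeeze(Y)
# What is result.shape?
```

(9,)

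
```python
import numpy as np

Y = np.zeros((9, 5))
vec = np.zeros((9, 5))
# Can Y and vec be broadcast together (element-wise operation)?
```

Yes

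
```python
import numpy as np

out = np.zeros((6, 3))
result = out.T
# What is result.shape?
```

(3, 6)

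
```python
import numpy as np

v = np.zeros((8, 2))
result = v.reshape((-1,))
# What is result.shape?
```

(16,)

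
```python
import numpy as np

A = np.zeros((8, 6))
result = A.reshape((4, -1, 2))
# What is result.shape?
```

(4, 6, 2)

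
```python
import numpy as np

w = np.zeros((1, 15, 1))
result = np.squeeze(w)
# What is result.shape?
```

(15,)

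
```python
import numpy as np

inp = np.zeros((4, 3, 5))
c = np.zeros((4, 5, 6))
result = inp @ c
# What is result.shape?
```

(4, 3, 6)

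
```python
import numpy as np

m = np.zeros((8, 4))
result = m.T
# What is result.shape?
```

(4, 8)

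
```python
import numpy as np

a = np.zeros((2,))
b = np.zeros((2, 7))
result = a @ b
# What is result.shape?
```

(7,)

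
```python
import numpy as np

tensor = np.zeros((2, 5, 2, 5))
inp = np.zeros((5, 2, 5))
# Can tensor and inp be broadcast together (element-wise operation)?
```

Yes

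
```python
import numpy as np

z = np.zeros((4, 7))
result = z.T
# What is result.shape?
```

(7, 4)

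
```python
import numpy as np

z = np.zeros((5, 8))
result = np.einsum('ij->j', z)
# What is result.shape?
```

(8,)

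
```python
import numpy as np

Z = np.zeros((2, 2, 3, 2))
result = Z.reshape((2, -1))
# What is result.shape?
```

(2, 12)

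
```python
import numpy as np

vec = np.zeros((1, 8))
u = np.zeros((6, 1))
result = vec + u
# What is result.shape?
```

(6, 8)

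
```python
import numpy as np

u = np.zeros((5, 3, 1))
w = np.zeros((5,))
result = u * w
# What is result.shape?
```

(5, 3, 5)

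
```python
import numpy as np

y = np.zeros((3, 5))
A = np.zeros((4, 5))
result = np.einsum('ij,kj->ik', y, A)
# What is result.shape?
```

(3, 4)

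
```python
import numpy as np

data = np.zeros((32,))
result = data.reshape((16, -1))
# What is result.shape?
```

(16, 2)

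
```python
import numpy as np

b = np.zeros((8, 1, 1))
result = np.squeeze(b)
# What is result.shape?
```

(8,)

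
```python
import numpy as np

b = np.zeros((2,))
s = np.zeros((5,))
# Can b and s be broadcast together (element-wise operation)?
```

No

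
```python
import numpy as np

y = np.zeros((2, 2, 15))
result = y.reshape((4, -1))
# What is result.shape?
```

(4, 15)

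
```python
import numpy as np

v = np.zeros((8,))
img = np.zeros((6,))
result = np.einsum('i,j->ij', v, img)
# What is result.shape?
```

(8, 6)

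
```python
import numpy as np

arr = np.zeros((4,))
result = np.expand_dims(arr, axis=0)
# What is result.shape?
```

(1, 4)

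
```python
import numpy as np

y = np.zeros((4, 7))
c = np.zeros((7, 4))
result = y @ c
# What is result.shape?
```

(4, 4)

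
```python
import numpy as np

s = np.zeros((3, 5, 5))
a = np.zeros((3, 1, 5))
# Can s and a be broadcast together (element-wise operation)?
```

Yes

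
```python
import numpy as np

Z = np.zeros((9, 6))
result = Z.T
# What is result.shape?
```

(6, 9)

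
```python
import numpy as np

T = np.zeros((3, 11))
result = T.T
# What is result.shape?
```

(11, 3)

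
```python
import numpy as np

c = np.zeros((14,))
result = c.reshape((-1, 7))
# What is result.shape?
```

(2, 7)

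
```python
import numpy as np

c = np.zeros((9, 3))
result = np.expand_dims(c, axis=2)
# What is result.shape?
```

(9, 3, 1)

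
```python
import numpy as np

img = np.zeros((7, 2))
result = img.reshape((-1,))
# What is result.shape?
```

(14,)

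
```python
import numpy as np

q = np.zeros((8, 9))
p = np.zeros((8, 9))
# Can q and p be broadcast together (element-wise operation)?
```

Yes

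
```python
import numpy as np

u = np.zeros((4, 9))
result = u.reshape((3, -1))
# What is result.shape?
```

(3, 12)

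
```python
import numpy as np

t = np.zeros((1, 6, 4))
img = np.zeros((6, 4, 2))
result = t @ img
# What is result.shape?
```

(6, 6, 2)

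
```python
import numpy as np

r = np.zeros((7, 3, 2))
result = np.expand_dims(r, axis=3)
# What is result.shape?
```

(7, 3, 2, 1)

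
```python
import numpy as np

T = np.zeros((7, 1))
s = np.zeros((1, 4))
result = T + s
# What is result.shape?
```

(7, 4)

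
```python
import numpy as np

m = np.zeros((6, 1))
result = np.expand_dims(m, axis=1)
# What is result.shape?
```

(6, 1, 1)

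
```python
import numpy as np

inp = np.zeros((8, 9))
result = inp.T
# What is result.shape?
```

(9, 8)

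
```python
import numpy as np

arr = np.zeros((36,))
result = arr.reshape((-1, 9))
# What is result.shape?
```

(4, 9)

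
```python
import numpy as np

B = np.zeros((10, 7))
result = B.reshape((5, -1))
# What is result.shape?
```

(5, 14)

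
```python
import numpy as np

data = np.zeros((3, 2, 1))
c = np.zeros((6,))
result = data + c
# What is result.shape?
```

(3, 2, 6)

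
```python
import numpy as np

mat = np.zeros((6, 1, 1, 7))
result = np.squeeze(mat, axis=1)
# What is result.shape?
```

(6, 1, 7)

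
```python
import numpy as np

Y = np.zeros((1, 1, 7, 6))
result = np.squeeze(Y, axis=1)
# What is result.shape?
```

(1, 7, 6)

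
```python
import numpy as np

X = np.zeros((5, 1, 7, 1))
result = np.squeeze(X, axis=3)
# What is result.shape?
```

(5, 1, 7)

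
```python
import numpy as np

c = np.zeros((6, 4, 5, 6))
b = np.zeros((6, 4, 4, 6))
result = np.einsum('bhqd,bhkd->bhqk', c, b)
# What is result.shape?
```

(6, 4, 5, 4)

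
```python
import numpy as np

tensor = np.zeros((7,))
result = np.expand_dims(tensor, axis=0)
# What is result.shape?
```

(1, 7)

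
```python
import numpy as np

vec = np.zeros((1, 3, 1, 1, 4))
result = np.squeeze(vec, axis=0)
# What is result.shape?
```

(3, 1, 1, 4)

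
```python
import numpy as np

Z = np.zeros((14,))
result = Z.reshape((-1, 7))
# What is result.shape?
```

(2, 7)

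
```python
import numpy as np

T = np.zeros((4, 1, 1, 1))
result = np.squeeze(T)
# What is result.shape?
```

(4,)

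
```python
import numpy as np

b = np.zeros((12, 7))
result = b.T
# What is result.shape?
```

(7, 12)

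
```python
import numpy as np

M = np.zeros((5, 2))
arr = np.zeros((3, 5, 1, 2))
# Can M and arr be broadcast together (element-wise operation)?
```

Yes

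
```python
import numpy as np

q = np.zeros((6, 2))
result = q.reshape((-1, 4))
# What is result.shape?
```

(3, 4)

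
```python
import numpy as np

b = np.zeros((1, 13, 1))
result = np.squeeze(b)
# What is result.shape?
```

(13,)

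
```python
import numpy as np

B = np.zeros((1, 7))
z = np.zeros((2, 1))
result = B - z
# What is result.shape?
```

(2, 7)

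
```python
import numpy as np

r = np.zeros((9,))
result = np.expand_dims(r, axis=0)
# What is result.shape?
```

(1, 9)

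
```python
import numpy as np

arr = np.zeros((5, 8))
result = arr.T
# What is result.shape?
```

(8, 5)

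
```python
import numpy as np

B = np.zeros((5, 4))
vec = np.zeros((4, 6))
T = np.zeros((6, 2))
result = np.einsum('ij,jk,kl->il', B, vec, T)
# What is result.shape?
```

(5, 2)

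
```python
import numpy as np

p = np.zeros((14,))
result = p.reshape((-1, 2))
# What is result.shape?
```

(7, 2)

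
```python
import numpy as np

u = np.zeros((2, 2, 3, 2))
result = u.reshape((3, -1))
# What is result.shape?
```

(3, 8)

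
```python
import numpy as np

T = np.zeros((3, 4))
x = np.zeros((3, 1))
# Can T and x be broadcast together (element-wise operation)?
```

Yes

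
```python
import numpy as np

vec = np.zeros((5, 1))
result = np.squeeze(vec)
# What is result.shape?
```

(5,)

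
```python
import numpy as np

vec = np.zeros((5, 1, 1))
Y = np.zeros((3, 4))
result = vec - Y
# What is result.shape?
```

(5, 3, 4)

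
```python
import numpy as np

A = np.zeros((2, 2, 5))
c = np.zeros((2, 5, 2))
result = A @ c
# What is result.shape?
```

(2, 2, 2)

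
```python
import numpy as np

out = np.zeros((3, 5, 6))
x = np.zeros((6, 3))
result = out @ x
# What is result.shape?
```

(3, 5, 3)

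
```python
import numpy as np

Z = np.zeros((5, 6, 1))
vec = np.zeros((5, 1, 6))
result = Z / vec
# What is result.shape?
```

(5, 6, 6)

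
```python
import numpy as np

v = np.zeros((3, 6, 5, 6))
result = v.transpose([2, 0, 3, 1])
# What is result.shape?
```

(5, 3, 6, 6)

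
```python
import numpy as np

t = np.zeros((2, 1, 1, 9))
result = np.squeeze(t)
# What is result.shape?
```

(2, 9)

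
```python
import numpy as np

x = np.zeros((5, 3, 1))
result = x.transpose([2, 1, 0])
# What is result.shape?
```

(1, 3, 5)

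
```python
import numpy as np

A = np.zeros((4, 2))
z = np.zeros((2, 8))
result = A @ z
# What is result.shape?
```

(4, 8)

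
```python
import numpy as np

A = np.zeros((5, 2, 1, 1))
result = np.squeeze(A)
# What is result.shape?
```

(5, 2)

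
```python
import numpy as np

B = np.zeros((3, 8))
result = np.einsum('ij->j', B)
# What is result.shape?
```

(8,)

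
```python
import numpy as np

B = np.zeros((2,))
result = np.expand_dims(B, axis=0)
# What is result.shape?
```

(1, 2)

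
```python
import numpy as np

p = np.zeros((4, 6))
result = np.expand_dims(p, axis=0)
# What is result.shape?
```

(1, 4, 6)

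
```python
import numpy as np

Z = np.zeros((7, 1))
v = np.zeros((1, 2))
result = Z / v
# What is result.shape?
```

(7, 2)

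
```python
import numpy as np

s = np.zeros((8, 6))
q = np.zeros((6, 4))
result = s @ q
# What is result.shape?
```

(8, 4)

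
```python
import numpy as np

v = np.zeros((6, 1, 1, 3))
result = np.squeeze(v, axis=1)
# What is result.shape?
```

(6, 1, 3)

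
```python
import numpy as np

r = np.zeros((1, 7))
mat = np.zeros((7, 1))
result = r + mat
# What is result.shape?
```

(7, 7)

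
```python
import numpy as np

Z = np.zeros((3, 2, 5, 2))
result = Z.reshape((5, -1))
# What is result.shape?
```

(5, 12)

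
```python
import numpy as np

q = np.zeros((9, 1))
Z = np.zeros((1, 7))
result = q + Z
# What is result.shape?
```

(9, 7)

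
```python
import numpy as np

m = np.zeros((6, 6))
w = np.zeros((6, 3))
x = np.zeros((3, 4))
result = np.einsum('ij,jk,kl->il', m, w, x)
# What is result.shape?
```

(6, 4)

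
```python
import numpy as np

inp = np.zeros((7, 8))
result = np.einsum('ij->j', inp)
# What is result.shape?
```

(8,)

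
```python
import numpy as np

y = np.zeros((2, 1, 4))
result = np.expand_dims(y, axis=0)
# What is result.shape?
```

(1, 2, 1, 4)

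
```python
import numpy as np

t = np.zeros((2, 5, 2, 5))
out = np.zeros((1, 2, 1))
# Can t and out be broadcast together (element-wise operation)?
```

Yes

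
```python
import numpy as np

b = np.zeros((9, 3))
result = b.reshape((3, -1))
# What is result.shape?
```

(3, 9)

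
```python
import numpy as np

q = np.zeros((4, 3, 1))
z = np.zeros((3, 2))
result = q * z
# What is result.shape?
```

(4, 3, 2)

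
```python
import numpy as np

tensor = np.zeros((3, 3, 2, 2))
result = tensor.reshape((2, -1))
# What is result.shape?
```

(2, 18)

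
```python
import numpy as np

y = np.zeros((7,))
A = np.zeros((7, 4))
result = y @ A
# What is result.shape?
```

(4,)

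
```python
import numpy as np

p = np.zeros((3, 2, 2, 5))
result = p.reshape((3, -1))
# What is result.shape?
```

(3, 20)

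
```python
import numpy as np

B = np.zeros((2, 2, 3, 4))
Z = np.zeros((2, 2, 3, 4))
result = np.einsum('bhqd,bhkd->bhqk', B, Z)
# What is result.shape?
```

(2, 2, 3, 3)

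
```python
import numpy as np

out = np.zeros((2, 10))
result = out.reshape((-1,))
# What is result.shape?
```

(20,)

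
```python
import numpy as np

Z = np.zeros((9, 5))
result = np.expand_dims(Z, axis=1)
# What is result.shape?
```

(9, 1, 5)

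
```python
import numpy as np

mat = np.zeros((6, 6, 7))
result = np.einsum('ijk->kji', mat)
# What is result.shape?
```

(7, 6, 6)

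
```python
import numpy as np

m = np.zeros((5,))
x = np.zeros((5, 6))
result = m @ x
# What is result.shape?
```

(6,)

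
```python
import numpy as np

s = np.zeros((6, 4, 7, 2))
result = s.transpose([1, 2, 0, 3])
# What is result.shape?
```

(4, 7, 6, 2)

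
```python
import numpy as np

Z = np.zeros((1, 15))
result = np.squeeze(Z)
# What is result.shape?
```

(15,)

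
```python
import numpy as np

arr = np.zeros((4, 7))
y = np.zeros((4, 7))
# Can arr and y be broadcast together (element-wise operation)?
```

Yes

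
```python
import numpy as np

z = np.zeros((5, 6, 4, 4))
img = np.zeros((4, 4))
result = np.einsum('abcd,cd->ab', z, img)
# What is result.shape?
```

(5, 6)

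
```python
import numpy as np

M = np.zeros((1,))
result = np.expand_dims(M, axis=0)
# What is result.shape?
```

(1, 1)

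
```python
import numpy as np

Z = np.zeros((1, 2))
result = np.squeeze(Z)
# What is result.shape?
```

(2,)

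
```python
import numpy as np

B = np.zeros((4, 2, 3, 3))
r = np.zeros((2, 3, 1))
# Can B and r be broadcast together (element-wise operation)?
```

Yes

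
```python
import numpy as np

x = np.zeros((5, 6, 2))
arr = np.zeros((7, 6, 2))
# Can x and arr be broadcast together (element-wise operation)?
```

No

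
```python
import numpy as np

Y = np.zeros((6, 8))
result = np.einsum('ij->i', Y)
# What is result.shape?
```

(6,)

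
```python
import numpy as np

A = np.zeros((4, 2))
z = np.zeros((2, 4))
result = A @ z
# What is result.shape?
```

(4, 4)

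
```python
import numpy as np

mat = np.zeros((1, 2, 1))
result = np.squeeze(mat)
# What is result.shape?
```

(2,)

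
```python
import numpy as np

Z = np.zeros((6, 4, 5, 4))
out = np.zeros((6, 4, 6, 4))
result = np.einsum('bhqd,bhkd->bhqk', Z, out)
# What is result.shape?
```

(6, 4, 5, 6)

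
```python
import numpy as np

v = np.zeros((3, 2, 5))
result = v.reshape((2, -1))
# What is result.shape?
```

(2, 15)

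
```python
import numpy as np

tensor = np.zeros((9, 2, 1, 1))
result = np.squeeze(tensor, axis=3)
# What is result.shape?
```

(9, 2, 1)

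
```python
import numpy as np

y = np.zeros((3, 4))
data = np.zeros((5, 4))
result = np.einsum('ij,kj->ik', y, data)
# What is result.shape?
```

(3, 5)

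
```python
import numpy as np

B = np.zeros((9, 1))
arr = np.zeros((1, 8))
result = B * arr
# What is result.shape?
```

(9, 8)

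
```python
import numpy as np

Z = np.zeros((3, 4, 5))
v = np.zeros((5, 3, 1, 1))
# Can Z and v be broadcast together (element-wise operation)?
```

Yes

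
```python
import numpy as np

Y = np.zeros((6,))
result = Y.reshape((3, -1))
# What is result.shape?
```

(3, 2)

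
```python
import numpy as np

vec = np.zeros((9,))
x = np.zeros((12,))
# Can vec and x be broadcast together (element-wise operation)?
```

No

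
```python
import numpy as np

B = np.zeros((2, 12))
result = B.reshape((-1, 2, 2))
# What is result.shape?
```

(6, 2, 2)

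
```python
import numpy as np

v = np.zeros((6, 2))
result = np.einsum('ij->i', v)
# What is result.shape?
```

(6,)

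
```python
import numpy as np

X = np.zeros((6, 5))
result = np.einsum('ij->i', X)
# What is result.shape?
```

(6,)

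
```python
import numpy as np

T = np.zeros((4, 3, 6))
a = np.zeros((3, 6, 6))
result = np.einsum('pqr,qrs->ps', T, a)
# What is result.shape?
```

(4, 6)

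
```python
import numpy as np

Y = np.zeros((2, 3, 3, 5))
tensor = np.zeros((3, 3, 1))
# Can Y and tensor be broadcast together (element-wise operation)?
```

Yes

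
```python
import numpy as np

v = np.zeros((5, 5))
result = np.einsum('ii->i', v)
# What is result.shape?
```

(5,)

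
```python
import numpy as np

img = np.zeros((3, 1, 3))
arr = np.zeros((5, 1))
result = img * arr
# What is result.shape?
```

(3, 5, 3)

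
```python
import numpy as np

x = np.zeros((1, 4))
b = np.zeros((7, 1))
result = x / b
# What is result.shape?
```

(7, 4)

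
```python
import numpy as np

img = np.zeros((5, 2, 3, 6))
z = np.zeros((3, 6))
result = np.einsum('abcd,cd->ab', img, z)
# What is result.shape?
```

(5, 2)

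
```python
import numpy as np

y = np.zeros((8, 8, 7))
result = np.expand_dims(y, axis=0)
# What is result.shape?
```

(1, 8, 8, 7)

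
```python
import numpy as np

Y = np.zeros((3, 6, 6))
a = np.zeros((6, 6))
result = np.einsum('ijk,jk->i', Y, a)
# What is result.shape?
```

(3,)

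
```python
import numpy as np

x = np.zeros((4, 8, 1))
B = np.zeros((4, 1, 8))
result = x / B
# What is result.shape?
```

(4, 8, 8)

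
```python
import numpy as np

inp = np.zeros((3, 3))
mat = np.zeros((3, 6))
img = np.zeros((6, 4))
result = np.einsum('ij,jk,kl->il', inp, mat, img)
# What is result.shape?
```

(3, 4)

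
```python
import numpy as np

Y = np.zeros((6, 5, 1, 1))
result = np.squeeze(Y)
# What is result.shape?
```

(6, 5)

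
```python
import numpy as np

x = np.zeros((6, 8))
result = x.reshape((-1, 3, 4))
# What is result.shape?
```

(4, 3, 4)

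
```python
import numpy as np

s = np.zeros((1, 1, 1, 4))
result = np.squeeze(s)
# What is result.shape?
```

(4,)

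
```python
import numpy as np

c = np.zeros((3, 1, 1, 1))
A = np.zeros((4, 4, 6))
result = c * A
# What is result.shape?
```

(3, 4, 4, 6)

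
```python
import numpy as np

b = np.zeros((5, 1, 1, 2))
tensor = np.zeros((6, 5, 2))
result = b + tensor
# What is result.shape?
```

(5, 6, 5, 2)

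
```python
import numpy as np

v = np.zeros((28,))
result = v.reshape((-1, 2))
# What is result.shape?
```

(14, 2)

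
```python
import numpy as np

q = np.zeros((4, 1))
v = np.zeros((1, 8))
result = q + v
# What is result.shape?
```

(4, 8)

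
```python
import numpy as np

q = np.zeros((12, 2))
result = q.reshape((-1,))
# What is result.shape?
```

(24,)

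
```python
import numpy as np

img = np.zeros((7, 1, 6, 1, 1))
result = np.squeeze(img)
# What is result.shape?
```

(7, 6)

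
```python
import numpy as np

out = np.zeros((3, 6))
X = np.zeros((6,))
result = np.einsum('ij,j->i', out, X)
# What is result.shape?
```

(3,)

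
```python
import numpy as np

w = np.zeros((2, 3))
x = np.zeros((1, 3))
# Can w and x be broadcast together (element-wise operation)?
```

Yes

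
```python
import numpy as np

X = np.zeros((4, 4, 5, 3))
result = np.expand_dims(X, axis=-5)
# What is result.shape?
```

(1, 4, 4, 5, 3)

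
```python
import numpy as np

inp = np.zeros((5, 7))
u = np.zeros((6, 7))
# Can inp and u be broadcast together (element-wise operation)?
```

No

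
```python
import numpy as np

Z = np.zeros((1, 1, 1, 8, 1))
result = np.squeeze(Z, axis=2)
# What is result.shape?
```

(1, 1, 8, 1)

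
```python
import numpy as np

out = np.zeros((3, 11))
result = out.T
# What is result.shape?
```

(11, 3)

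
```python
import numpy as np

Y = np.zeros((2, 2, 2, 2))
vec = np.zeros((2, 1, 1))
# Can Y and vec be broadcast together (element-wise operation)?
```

Yes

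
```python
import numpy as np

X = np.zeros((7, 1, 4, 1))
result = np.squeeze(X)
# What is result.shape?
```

(7, 4)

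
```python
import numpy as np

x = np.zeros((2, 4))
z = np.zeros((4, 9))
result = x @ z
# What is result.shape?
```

(2, 9)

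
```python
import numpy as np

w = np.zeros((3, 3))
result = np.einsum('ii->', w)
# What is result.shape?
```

()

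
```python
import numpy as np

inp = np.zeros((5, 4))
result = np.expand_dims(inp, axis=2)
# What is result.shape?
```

(5, 4, 1)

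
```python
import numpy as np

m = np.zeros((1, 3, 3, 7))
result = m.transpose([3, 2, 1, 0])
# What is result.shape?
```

(7, 3, 3, 1)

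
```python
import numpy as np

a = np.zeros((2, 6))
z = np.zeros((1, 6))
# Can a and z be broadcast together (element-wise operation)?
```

Yes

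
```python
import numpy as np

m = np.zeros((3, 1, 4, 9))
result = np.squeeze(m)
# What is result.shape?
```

(3, 4, 9)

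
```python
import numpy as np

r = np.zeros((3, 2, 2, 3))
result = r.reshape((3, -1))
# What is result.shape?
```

(3, 12)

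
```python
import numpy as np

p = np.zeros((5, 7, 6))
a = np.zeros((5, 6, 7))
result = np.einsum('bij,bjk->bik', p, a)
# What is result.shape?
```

(5, 7, 7)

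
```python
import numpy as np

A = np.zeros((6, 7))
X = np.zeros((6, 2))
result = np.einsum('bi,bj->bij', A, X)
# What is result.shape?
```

(6, 7, 2)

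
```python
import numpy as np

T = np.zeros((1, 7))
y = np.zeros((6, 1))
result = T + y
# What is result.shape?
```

(6, 7)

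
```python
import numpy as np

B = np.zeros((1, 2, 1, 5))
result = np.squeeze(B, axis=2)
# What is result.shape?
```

(1, 2, 5)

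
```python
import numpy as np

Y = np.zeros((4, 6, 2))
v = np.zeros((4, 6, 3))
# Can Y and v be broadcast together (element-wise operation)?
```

No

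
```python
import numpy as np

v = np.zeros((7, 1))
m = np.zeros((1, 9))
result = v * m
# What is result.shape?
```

(7, 9)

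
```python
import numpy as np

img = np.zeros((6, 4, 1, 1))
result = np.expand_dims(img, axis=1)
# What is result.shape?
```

(6, 1, 4, 1, 1)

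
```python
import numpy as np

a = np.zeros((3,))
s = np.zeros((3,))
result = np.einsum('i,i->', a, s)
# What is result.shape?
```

()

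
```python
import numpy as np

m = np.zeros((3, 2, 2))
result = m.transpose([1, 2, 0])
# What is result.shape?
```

(2, 2, 3)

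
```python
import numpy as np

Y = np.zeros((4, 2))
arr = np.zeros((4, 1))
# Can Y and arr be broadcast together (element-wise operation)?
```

Yes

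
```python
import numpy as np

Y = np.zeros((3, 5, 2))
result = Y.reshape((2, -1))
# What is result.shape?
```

(2, 15)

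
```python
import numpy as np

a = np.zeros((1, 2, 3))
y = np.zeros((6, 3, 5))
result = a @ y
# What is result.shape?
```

(6, 2, 5)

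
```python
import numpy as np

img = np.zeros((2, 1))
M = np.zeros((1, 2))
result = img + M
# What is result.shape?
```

(2, 2)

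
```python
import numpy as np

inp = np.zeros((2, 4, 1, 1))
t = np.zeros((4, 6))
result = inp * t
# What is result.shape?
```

(2, 4, 4, 6)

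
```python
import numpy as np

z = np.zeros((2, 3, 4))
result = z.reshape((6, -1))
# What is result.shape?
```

(6, 4)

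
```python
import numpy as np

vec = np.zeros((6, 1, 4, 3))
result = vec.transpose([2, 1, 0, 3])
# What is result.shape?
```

(4, 1, 6, 3)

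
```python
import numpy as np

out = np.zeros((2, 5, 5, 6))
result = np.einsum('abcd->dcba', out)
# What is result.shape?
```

(6, 5, 5, 2)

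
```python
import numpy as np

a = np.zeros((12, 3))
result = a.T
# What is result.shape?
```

(3, 12)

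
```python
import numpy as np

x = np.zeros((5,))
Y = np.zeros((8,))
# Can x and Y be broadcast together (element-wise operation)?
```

No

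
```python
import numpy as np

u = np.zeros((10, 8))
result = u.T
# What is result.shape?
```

(8, 10)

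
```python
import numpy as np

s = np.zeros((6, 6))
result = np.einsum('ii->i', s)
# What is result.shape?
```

(6,)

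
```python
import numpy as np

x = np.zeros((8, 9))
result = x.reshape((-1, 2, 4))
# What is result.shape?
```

(9, 2, 4)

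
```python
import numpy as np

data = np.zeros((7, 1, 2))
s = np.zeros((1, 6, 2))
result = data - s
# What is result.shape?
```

(7, 6, 2)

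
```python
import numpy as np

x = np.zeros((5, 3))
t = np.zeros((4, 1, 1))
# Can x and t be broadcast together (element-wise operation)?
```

Yes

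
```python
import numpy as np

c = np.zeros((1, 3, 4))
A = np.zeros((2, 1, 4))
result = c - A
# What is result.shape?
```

(2, 3, 4)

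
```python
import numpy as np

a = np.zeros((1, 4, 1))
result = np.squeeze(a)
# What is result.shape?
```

(4,)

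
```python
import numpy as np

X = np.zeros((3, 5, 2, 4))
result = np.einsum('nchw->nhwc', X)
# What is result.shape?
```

(3, 2, 4, 5)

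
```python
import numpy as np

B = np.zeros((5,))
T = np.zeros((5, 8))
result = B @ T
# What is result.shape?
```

(8,)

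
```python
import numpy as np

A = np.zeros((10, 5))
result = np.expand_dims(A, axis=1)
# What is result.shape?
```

(10, 1, 5)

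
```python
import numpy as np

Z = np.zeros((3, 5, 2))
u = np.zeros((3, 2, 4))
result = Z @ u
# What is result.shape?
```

(3, 5, 4)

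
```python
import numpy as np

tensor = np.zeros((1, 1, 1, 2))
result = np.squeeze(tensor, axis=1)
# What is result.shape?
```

(1, 1, 2)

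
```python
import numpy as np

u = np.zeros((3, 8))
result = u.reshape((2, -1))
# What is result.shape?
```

(2, 12)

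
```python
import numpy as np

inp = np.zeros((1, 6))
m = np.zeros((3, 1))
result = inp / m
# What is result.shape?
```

(3, 6)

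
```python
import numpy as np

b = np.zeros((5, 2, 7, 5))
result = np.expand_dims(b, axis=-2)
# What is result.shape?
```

(5, 2, 7, 1, 5)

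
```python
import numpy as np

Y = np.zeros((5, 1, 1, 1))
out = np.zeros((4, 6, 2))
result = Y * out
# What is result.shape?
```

(5, 4, 6, 2)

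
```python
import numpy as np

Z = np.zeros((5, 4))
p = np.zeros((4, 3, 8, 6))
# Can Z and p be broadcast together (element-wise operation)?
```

No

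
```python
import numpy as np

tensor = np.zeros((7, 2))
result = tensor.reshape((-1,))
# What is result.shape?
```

(14,)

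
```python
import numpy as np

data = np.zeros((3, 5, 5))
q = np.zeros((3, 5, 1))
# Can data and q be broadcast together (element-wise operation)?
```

Yes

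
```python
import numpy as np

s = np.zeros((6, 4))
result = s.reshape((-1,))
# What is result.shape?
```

(24,)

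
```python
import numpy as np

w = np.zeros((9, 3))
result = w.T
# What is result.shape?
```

(3, 9)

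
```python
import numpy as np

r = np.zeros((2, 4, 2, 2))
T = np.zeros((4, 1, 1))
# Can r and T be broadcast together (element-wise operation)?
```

Yes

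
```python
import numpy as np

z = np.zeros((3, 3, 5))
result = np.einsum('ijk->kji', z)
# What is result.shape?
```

(5, 3, 3)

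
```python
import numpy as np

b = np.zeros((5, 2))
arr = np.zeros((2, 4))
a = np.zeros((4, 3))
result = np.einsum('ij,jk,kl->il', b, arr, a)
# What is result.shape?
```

(5, 3)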